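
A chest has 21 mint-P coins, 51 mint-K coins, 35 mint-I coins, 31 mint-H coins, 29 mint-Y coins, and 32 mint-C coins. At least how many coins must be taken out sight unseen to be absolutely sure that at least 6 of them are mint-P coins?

184

In the worst case for collecting mint-P coins, every non-mint-P coin comes out first.
There are 51 + 35 + 31 + 29 + 32 = 178 non-mint-P coins altogether.
After those, each further coin must be mint-P, so 178 + 6 = 184 draws guarantee 6 mint-P coins.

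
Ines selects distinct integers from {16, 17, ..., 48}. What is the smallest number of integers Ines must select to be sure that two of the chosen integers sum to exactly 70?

A set avoiding the sum 70 can contain at most one of each pair {x, 70−x}, plus the 7 elements whose complement lies outside the range or equal to its own complement.
The integers 16, …, 35 (20 of them) are such a set: any two sum to at least 16+17 = 33 and at most 34+35 = 69 < 70.
Any 21st integer completes one of the 13 pairs, so 21 choices force a sum of 70.

21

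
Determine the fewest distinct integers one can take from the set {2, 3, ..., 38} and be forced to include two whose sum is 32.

Group the elements by complementary pair {x, 32−x}: {2,30}, {3,29}, {4,28}, …, giving 14 two-element pairs, the single value 16 (it cannot pair with itself since the integers are distinct), and 8 integers whose partner 32−x falls outside [2,38].
Treating each of those 23 groups as a pigeonhole, one can pick one integer per group — 23 integers — with no two summing to 32.
The 24th integer lands in an occupied pair, forcing a sum of 32.

24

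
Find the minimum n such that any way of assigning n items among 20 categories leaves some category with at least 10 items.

With 180 items one could put exactly 9 in each of the 20 categories, and no category would reach 10.
One more item must land in a category that already has 9, giving it 10.
So 20 × 9 + 1 = 181 items are required.

181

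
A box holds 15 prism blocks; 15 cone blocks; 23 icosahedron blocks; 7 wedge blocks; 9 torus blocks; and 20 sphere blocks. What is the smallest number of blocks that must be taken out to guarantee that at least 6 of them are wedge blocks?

In the worst case for collecting wedge blocks, every non-wedge block comes out first.
There are 15 + 15 + 23 + 9 + 20 = 82 non-wedge blocks altogether.
After those, each further block must be wedge, so 82 + 6 = 88 draws guarantee 6 wedge blocks.

88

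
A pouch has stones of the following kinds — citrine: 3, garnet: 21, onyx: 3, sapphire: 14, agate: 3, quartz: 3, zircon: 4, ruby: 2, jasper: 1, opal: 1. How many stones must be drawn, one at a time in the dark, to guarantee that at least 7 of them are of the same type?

33

By the pigeonhole principle, put each drawn stone into a box by type. The largest draw with every box below 7 takes min(count, 6) from each type; types with fewer than 6 contribute all they have.
Σ min(cᵢ, 6) = 3 + 6 + 3 + 6 + 3 + 3 + 4 + 2 + 1 + 1 = 32.
Draw number 32 + 1 = 33 must push one box to 7.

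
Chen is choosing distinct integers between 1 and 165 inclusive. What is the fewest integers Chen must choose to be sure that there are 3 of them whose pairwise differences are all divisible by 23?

47

Integers whose pairwise differences are multiples of 23 are exactly those sharing a remainder mod 23. By the pigeonhole principle, the 23 residue classes mod 23 are the pigeonholes.
With 46 integers one could put 2 in each residue class and have no class reach 3.
The 47th integer pushes some class to 3, so 23·2 + 1 = 47.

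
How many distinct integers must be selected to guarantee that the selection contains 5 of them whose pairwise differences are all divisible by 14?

57

Integers whose pairwise differences are multiples of 14 are exactly those sharing a remainder mod 14. The 14 residue classes mod 14 are the pigeonholes.
With 56 integers one could put 4 in each residue class and have no class reach 5.
The 57th integer pushes some class to 5, so 14·4 + 1 = 57.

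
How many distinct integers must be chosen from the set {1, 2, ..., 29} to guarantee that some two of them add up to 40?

A set avoiding the sum 40 can contain at most one of each pair {x, 40−x}, plus the 11 elements whose complement lies outside the range or equal to its own complement.
The integers 1, …, 20 (20 of them) are such a set: any two sum to at least 1+2 = 3 and at most 19+20 = 39 < 40.
Pigeonhole: any 21st integer completes one of the 9 pairs, so 21 choices force a sum of 40.

21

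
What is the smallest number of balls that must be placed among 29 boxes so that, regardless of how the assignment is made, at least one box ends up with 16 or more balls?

With 435 balls one could put exactly 15 in each of the 29 boxes, and no box would reach 16.
Pigeonhole: one more ball must land in a box that already has 15, giving it 16.
So 29 × 15 + 1 = 436 balls are required.

436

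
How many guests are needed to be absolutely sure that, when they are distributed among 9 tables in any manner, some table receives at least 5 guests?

With 36 guests one could put exactly 4 in each of the 9 tables, and no table would reach 5.
One more guest must land in a table that already has 4, giving it 5.
So 9 × 4 + 1 = 37 guests are required.

37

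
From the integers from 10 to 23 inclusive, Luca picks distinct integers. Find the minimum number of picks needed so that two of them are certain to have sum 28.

A set avoiding the sum 28 can contain at most one of each pair {x, 28−x}, plus the 6 elements whose complement lies outside the range or equal to its own complement.
The integers 14, …, 23 (10 of them) are such a set: any two sum to at least 14+15 = 29 > 28.
Any 11th integer completes one of the 4 pairs, so 11 choices force a sum of 28.

11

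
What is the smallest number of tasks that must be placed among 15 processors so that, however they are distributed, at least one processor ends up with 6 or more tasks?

76

With 75 tasks one could put exactly 5 in each of the 15 processors, and no processor would reach 6.
One more task must land in a processor that already has 5, giving it 6.
So 15 × 5 + 1 = 76 tasks are required.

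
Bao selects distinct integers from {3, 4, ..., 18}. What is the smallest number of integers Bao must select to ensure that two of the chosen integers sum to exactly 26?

12

A set avoiding the sum 26 can contain at most one of each pair {x, 26−x}, plus the 6 elements whose complement lies outside the range or equal to its own complement.
The integers 3, …, 13 (11 of them) are such a set: any two sum to at least 3+4 = 7 and at most 12+13 = 25 < 26.
Any 12th integer completes one of the 5 pairs, so 12 choices force a sum of 26.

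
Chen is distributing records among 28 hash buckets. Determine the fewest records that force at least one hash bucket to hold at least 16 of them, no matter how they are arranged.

421

With 420 records one could put exactly 15 in each of the 28 hash buckets, and no hash bucket would reach 16.
One more record must land in a hash bucket that already has 15, giving it 16.
So 28 × 15 + 1 = 421 records are required.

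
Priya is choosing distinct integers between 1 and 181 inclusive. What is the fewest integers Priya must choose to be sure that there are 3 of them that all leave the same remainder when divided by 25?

By pigeonhole, the 25 residue classes mod 25 are the pigeonholes.
With 50 integers one could put 2 in each residue class and have no class reach 3.
The 51st integer pushes some class to 3, so 25·2 + 1 = 51.

51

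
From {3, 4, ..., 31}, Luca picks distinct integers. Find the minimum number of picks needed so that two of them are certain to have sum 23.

21

A set avoiding the sum 23 can contain at most one of each pair {x, 23−x}, plus the 11 elements whose complement lies outside the range.
The integers 12, …, 31 (20 of them) are such a set: any two sum to at least 12+13 = 25 > 23.
Any 21st integer completes one of the 9 pairs, so 21 choices force a sum of 23.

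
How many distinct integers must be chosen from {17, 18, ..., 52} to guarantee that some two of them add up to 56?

26

Two chosen integers sum to 56 exactly when both halves of some pair {x, 56−x} with 17 ≤ x ≤ 56−x ≤ 39 are chosen — 11 such pairs.
The remaining 14 elements (those with no distinct partner in range) can never complete a 56-sum, so the worst case takes all of them and one from each pair: 14 + 11 = 25.
The 26th integer has to be the second member of some pair, so 25 + 1 = 26.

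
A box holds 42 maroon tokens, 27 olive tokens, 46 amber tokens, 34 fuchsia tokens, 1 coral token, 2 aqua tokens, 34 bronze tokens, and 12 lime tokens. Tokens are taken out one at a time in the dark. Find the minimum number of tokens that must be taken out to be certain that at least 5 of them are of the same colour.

28

An adversary could hand out at most 4 tokens per colour (coral, aqua run out sooner): 4 + 4 + 4 + 4 + 1 + 2 + 4 + 4 = 27 tokens and still no colour has 5.
One more token lands in a colour already at 4, so 28 draws are enough and 27 are not.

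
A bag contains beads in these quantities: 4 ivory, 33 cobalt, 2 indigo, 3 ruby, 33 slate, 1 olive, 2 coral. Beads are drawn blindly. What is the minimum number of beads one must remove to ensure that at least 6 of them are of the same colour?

By the pigeonhole principle, the 7 colours are the holes; the beads drawn are the pigeons.
To avoid 6 of any one colour, the worst case takes at most 5 of each colour, or every bead of a colour that has fewer than 5.
That gives 4 + 5 + 2 + 3 + 5 + 1 + 2 = 22 beads with no colour reaching 6.
The next bead forces some colour to 6, so 22 + 1 = 23.

23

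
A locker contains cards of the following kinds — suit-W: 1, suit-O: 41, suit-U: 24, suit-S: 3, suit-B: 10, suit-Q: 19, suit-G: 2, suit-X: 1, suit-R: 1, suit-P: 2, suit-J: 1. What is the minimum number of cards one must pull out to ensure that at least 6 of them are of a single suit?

An adversary could hand out at most 5 cards per suit (7 suits run out sooner): 1 + 5 + 5 + 3 + 5 + 5 + 2 + 1 + 1 + 2 + 1 = 31 cards and still no suit has 6.
One more card lands in a suit already at 5, so 32 draws are enough and 31 are not.

32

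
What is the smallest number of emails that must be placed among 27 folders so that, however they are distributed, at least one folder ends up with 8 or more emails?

190

With 189 emails one could put exactly 7 in each of the 27 folders, and no folder would reach 8.
By the pigeonhole principle, one more email must land in a folder that already has 7, giving it 8.
So 27 × 7 + 1 = 190 emails are required.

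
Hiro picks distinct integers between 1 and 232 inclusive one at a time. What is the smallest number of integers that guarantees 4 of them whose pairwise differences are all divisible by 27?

Integers whose pairwise differences are multiples of 27 are exactly those sharing a remainder mod 27. The 27 residue classes mod 27 are the pigeonholes.
With 81 integers one could put 3 in each residue class and have no class reach 4.
The 82nd integer pushes some class to 4, so 27·3 + 1 = 82.

82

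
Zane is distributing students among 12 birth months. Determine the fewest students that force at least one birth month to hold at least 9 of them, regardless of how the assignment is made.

97

With 96 students one could put exactly 8 in each of the 12 birth months, and no birth month would reach 9.
By the pigeonhole principle, one more student must land in a birth month that already has 8, giving it 9.
So 12 × 8 + 1 = 97 students are required.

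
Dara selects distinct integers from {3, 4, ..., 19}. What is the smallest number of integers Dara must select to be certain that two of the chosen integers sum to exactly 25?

11

Two chosen integers sum to 25 exactly when both halves of some pair {x, 25−x} with 6 ≤ x ≤ 25−x ≤ 19 are chosen — 7 such pairs.
The remaining 3 elements (those with no distinct partner in range) can never complete a 25-sum, so the worst case takes all of them and one from each pair: 3 + 7 = 10.
Pigeonhole: the 11th integer has to be the second member of some pair, so 10 + 1 = 11.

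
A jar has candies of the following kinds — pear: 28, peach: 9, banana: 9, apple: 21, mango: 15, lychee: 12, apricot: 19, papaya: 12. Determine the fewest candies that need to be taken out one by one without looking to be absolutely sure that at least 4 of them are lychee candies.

In the worst case for collecting lychee candies, every non-lychee candy comes out first.
There are 28 + 9 + 9 + 21 + 15 + 19 + 12 = 113 non-lychee candies altogether.
After those, each further candy must be lychee, so 113 + 4 = 117 draws guarantee 4 lychee candies.

117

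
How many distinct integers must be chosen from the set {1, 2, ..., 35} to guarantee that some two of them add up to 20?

27

Group the elements by complementary pair {x, 20−x}: {1,19}, {2,18}, {3,17}, …, giving 9 two-element pairs; the single value 10 (it cannot pair with itself since the integers are distinct); and 16 integers whose partner 20−x falls outside [1,35].
By pigeonhole, treating each of those 26 groups as a pigeonhole, one can pick one integer per group — 26 integers — with no two summing to 20.
The 27th integer lands in an occupied pair, forcing a sum of 20.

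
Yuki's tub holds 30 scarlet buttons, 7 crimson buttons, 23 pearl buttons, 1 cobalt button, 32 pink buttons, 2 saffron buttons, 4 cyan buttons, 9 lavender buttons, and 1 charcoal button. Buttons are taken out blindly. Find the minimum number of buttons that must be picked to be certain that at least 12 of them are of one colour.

58

An adversary could hand out at most 11 buttons per colour (6 colours run out sooner): 11 + 7 + 11 + 1 + 11 + 2 + 4 + 9 + 1 = 57 buttons and still no colour has 12.
One more button lands in a colour already at 11, so 58 draws are enough and 57 are not.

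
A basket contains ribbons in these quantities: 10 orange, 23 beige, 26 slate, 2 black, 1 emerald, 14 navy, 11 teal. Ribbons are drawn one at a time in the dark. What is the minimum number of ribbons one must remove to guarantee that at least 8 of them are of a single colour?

Put each drawn ribbon into a box by colour. The largest draw with every box below 8 takes min(count, 7) from each colour; colours with fewer than 7 contribute all they have.
Σ min(cᵢ, 7) = 7 + 7 + 7 + 2 + 1 + 7 + 7 = 38.
Draw number 38 + 1 = 39 must push one box to 8.

39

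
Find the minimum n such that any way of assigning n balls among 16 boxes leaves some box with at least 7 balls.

With 96 balls one could put exactly 6 in each of the 16 boxes, and no box would reach 7.
One more ball must land in a box that already has 6, giving it 7.
So 16 × 6 + 1 = 97 balls are required.

97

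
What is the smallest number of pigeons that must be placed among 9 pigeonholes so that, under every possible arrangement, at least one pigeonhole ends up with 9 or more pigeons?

With 72 pigeons one could put exactly 8 in each of the 9 pigeonholes, and no pigeonhole would reach 9.
One more pigeon must land in a pigeonhole that already has 8, giving it 9.
So 9 × 8 + 1 = 73 pigeons are required.

73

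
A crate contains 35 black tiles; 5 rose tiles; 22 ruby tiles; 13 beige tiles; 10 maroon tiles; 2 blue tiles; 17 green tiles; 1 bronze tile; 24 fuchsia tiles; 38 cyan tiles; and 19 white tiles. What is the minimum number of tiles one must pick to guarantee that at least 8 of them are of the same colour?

65

The 11 colours are the holes; the tiles drawn are the pigeons.
To avoid 8 of any one colour, the worst case takes at most 7 of each colour, or every tile of a colour that has fewer than 7.
That gives 7 + 5 + 7 + 7 + 7 + 2 + 7 + 1 + 7 + 7 + 7 = 64 tiles with no colour reaching 8.
The next tile forces some colour to 8, so 64 + 1 = 65.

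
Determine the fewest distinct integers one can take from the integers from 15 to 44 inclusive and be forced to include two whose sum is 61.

A set avoiding the sum 61 can contain at most one of each pair {x, 61−x}, plus the 2 elements whose complement lies outside the range.
The integers 15, …, 30 (16 of them) are such a set: any two sum to at least 15+16 = 31 and at most 29+30 = 59 < 61.
Any 17th integer completes one of the 14 pairs, so 17 choices force a sum of 61.

17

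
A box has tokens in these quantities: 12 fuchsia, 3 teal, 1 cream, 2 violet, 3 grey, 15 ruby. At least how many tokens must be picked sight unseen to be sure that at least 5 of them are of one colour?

18

By pigeonhole, the 6 colours are the holes; the tokens drawn are the pigeons.
To avoid 5 of any one colour, the worst case takes at most 4 of each colour, or every token of a colour that has fewer than 4.
That gives 4 + 3 + 1 + 2 + 3 + 4 = 17 tokens with no colour reaching 5.
The next token forces some colour to 5, so 17 + 1 = 18.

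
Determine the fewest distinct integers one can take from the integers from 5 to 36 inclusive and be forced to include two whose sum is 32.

22

A set avoiding the sum 32 can contain at most one of each pair {x, 32−x}, plus the 10 elements whose complement lies outside the range or equal to its own complement.
The integers 16, …, 36 (21 of them) are such a set: any two sum to at least 16+17 = 33 > 32.
Any 22nd integer completes one of the 11 pairs, so 22 choices force a sum of 32.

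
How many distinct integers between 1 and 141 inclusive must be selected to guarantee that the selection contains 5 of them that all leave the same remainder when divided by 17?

69

By the pigeonhole principle, the 17 residue classes mod 17 are the pigeonholes.
With 68 integers one could put 4 in each residue class and have no class reach 5.
The 69th integer pushes some class to 5, so 17·4 + 1 = 69.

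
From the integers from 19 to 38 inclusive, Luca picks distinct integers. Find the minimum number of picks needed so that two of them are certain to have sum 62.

A set avoiding the sum 62 can contain at most one of each pair {x, 62−x}, plus the 6 elements whose complement lies outside the range or equal to its own complement.
The integers 19, …, 31 (13 of them) are such a set: any two sum to at least 19+20 = 39 and at most 30+31 = 61 < 62.
By pigeonhole, any 14th integer completes one of the 7 pairs, so 14 choices force a sum of 62.

14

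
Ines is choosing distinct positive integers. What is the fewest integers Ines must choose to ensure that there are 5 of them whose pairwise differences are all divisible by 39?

157

Integers whose pairwise differences are multiples of 39 are exactly those sharing a remainder mod 39. Pigeonhole: the 39 residue classes mod 39 are the pigeonholes.
With 156 integers one could put 4 in each residue class and have no class reach 5.
The 157th integer pushes some class to 5, so 39·4 + 1 = 157.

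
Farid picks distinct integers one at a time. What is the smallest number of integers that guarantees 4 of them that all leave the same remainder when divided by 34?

The 34 residue classes mod 34 are the pigeonholes.
With 102 integers one could put 3 in each residue class and have no class reach 4.
The 103rd integer pushes some class to 4, so 34·3 + 1 = 103.

103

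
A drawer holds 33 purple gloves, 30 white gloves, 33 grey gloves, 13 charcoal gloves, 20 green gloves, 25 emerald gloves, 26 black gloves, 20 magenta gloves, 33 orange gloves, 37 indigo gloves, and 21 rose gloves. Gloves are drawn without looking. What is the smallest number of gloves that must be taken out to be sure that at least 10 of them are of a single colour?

100

The 11 colours are the holes; the gloves drawn are the pigeons.
To avoid 10 of any one colour, the worst case takes at most 9 of each colour.
That gives 9 + 9 + 9 + 9 + 9 + 9 + 9 + 9 + 9 + 9 + 9 = 99 gloves with no colour reaching 10.
The next glove forces some colour to 10, so 99 + 1 = 100.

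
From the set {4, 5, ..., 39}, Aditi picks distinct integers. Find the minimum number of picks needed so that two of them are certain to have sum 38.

Group the elements by complementary pair {x, 38−x}: {4,34}, {5,33}, {6,32}, …, giving 15 two-element pairs, the single value 19 (it cannot pair with itself since the integers are distinct), and 5 integers whose partner 38−x falls outside [4,39].
Pigeonhole: treating each of those 21 groups as a pigeonhole, one can pick one integer per group — 21 integers — with no two summing to 38.
The 22nd integer lands in an occupied pair, forcing a sum of 38.

22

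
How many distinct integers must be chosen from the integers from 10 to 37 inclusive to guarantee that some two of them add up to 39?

A set avoiding the sum 39 can contain at most one of each pair {x, 39−x}, plus the 8 elements whose complement lies outside the range.
The integers 20, …, 37 (18 of them) are such a set: any two sum to at least 20+21 = 41 > 39.
Any 19th integer completes one of the 10 pairs, so 19 choices force a sum of 39.

19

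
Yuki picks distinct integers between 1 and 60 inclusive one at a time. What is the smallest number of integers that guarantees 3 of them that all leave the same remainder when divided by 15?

The 15 residue classes mod 15 are the pigeonholes.
With 30 integers one could put 2 in each residue class and have no class reach 3.
The 31st integer pushes some class to 3, so 15·2 + 1 = 31.

31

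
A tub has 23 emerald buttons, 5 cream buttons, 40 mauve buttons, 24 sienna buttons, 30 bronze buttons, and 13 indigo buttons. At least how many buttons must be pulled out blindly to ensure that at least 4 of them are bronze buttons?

In the worst case for collecting bronze buttons, every non-bronze button comes out first.
There are 23 + 5 + 40 + 24 + 13 = 105 non-bronze buttons altogether.
After those, each further button must be bronze, so 105 + 4 = 109 draws guarantee 4 bronze buttons.

109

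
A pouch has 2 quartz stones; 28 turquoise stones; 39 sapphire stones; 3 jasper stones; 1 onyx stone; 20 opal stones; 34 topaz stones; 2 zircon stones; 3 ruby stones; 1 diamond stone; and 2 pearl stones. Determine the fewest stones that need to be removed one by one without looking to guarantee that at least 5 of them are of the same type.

31

The 11 types are the holes; the stones drawn are the pigeons.
To avoid 5 of any one type, the worst case takes at most 4 of each type, or every stone of a type that has fewer than 4.
That gives 2 + 4 + 4 + 3 + 1 + 4 + 4 + 2 + 3 + 1 + 2 = 30 stones with no type reaching 5.
The next stone forces some type to 5, so 30 + 1 = 31.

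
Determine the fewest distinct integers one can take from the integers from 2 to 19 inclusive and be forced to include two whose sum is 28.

Group the elements by complementary pair {x, 28−x}: {9,19}, {10,18}, {11,17}, …, giving 5 two-element pairs, the single value 14 (it cannot pair with itself since the integers are distinct), and 7 integers whose partner 28−x falls outside [2,19].
By the pigeonhole principle, treating each of those 13 groups as a pigeonhole, one can pick one integer per group — 13 integers — with no two summing to 28.
The 14th integer lands in an occupied pair, forcing a sum of 28.

14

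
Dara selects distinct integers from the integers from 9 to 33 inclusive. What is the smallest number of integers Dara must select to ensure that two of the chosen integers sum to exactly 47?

A set avoiding the sum 47 can contain at most one of each pair {x, 47−x}, plus the 5 elements whose complement lies outside the range.
The integers 9, …, 23 (15 of them) are such a set: any two sum to at least 9+10 = 19 and at most 22+23 = 45 < 47.
By the pigeonhole principle, any 16th integer completes one of the 10 pairs, so 16 choices force a sum of 47.

16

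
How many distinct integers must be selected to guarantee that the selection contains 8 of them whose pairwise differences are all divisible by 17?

Integers whose pairwise differences are multiples of 17 are exactly those sharing a remainder mod 17. The 17 residue classes mod 17 are the pigeonholes.
With 119 integers one could put 7 in each residue class and have no class reach 8.
The 120th integer pushes some class to 8, so 17·7 + 1 = 120.

120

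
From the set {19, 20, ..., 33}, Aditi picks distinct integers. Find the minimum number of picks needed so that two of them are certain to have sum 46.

Group the elements by complementary pair {x, 46−x}: {19,27}, {20,26}, {21,25}, …, giving 4 two-element pairs; the single value 23 (it cannot pair with itself since the integers are distinct); and 6 integers whose partner 46−x falls outside [19,33].
Treating each of those 11 groups as a pigeonhole, one can pick one integer per group — 11 integers — with no two summing to 46.
The 12th integer lands in an occupied pair, forcing a sum of 46.

12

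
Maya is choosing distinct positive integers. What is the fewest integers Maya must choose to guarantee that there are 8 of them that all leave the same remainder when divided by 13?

92

The 13 residue classes mod 13 are the pigeonholes.
With 91 integers one could put 7 in each residue class and have no class reach 8.
The 92nd integer pushes some class to 8, so 13·7 + 1 = 92.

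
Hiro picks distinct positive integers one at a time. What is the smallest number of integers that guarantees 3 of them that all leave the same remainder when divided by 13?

27

By the pigeonhole principle, the 13 residue classes mod 13 are the pigeonholes.
With 26 integers one could put 2 in each residue class and have no class reach 3.
The 27th integer pushes some class to 3, so 13·2 + 1 = 27.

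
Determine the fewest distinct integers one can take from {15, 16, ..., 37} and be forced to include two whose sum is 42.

18

A set avoiding the sum 42 can contain at most one of each pair {x, 42−x}, plus the 11 elements whose complement lies outside the range or equal to its own complement.
The integers 21, …, 37 (17 of them) are such a set: any two sum to at least 21+22 = 43 > 42.
Any 18th integer completes one of the 6 pairs, so 18 choices force a sum of 42.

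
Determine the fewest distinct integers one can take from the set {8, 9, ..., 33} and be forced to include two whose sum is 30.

A set avoiding the sum 30 can contain at most one of each pair {x, 30−x}, plus the 12 elements whose complement lies outside the range or equal to its own complement.
The integers 15, …, 33 (19 of them) are such a set: any two sum to at least 15+16 = 31 > 30.
Pigeonhole: any 20th integer completes one of the 7 pairs, so 20 choices force a sum of 30.

20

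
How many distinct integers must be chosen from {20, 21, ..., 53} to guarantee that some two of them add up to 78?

A set avoiding the sum 78 can contain at most one of each pair {x, 78−x}, plus the 6 elements whose complement lies outside the range or equal to its own complement.
The integers 20, …, 39 (20 of them) are such a set: any two sum to at least 20+21 = 41 and at most 38+39 = 77 < 78.
By the pigeonhole principle, any 21st integer completes one of the 14 pairs, so 21 choices force a sum of 78.

21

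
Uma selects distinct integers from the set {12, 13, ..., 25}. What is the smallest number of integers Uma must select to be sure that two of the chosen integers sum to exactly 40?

10

Group the elements by complementary pair {x, 40−x}: {15,25}, {16,24}, {17,23}, …, giving 5 two-element pairs, the single value 20 (it cannot pair with itself since the integers are distinct), and 3 integers whose partner 40−x falls outside [12,25].
By the pigeonhole principle, treating each of those 9 groups as a pigeonhole, one can pick one integer per group — 9 integers — with no two summing to 40.
The 10th integer lands in an occupied pair, forcing a sum of 40.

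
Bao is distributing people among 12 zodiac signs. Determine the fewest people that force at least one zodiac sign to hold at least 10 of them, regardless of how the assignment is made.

109

With 108 people one could put exactly 9 in each of the 12 zodiac signs, and no zodiac sign would reach 10.
By pigeonhole, one more person must land in a zodiac sign that already has 9, giving it 10.
So 12 × 9 + 1 = 109 people are required.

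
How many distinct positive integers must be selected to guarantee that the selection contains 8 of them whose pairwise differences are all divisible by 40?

Integers whose pairwise differences are multiples of 40 are exactly those sharing a remainder mod 40. By the pigeonhole principle, the 40 residue classes mod 40 are the pigeonholes.
With 280 integers one could put 7 in each residue class and have no class reach 8.
The 281st integer pushes some class to 8, so 40·7 + 1 = 281.

281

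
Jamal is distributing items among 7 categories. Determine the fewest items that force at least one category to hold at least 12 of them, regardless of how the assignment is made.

With 77 items one could put exactly 11 in each of the 7 categories, and no category would reach 12.
One more item must land in a category that already has 11, giving it 12.
So 7 × 11 + 1 = 78 items are required.

78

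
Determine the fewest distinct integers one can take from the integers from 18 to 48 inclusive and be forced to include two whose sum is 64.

Two chosen integers sum to 64 exactly when both halves of some pair {x, 64−x} with 18 ≤ x ≤ 64−x ≤ 46 are chosen — 14 such pairs.
The remaining 3 elements (those with no distinct partner in range) can never complete a 64-sum, so the worst case takes all of them and one from each pair: 3 + 14 = 17.
Pigeonhole: the 18th integer has to be the second member of some pair, so 17 + 1 = 18.

18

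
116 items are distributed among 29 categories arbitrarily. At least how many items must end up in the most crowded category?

4

Pigeonhole: the 29 categories are the holes and the 116 items are the pigeons.
If every category held at most 3 items, the total would be at most 29 × 3 = 87, which is less than 116.
So some category holds at least ⌈116/29⌉ = 4 items.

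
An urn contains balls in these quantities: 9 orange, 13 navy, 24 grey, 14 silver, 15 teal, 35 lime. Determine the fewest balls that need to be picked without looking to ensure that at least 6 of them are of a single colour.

Pigeonhole: the 6 colours are the holes; the balls drawn are the pigeons.
To avoid 6 of any one colour, the worst case takes at most 5 of each colour.
That gives 5 + 5 + 5 + 5 + 5 + 5 = 30 balls with no colour reaching 6.
The next ball forces some colour to 6, so 30 + 1 = 31.

31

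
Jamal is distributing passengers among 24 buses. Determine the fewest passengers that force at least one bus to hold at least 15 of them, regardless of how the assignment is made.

With 336 passengers one could put exactly 14 in each of the 24 buses, and no bus would reach 15.
By the pigeonhole principle, one more passenger must land in a bus that already has 14, giving it 15.
So 24 × 14 + 1 = 337 passengers are required.

337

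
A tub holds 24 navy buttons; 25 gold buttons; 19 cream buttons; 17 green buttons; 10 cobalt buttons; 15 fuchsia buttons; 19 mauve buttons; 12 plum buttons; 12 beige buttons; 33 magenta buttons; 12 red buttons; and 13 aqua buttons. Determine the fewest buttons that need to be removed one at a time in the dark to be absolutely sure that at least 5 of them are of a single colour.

49

By the pigeonhole principle, put each drawn button into a box by colour. The largest draw with every box below 5 takes min(count, 4) from each colour.
Σ min(cᵢ, 4) = 4 + 4 + 4 + 4 + 4 + 4 + 4 + 4 + 4 + 4 + 4 + 4 = 48.
Draw number 48 + 1 = 49 must push one box to 5.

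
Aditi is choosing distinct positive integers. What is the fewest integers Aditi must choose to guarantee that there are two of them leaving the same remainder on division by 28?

By pigeonhole, the 28 residue classes mod 28 are the pigeonholes.
With 28 integers one could put 1 in each residue class and have no class reach 2.
The 29th integer pushes some class to 2, so 28·1 + 1 = 29.

29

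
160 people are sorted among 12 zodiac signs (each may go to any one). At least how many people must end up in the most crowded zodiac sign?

14

The 12 zodiac signs are the holes and the 160 people are the pigeons.
If every zodiac sign held at most 13 people, the total would be at most 12 × 13 = 156, which is less than 160.
So some zodiac sign holds at least ⌈160/12⌉ = 14 people.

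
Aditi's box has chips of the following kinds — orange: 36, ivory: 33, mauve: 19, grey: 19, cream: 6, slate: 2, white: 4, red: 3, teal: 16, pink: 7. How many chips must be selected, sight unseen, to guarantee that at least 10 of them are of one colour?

68

Pigeonhole: the 10 colours are the holes; the chips drawn are the pigeons.
To avoid 10 of any one colour, the worst case takes at most 9 of each colour, or every chip of a colour that has fewer than 9.
That gives 9 + 9 + 9 + 9 + 6 + 2 + 4 + 3 + 9 + 7 = 67 chips with no colour reaching 10.
The next chip forces some colour to 10, so 67 + 1 = 68.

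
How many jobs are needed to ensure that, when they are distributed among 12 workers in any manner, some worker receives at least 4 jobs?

With 36 jobs one could put exactly 3 in each of the 12 workers, and no worker would reach 4.
By pigeonhole, one more job must land in a worker that already has 3, giving it 4.
So 12 × 3 + 1 = 37 jobs are required.

37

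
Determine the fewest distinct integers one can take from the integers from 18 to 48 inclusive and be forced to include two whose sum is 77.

Group the elements by complementary pair {x, 77−x}: {29,48}, {30,47}, {31,46}, …, giving 10 two-element pairs and 11 integers whose partner 77−x falls outside [18,48].
Treating each of those 21 groups as a pigeonhole, one can pick one integer per group — 21 integers — with no two summing to 77.
The 22nd integer lands in an occupied pair, forcing a sum of 77.

22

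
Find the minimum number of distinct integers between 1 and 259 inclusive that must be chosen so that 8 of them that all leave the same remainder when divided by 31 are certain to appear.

Pigeonhole: the 31 residue classes mod 31 are the pigeonholes.
With 217 integers one could put 7 in each residue class and have no class reach 8.
The 218th integer pushes some class to 8, so 31·7 + 1 = 218.

218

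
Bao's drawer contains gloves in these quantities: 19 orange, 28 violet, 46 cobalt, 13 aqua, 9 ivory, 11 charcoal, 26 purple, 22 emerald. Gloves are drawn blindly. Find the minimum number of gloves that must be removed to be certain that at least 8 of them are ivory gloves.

173

In the worst case for collecting ivory gloves, every non-ivory glove comes out first.
There are 19 + 28 + 46 + 13 + 11 + 26 + 22 = 165 non-ivory gloves altogether.
After those, each further glove must be ivory, so 165 + 8 = 173 draws guarantee 8 ivory gloves.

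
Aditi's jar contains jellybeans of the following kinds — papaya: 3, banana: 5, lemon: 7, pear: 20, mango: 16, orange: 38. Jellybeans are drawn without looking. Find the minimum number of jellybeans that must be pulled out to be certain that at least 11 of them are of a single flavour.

46

An adversary could hand out at most 10 jellybeans per flavour (papaya, banana, lemon run out sooner): 3 + 5 + 7 + 10 + 10 + 10 = 45 jellybeans and still no flavour has 11.
One more jellybean lands in a flavour already at 10, so 46 draws are enough and 45 are not.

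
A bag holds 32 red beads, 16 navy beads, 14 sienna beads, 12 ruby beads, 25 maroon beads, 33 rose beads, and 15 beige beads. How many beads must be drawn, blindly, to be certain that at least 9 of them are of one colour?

An adversary could hand out at most 8 beads per colour: 8 + 8 + 8 + 8 + 8 + 8 + 8 = 56 beads and still no colour has 9.
One more bead lands in a colour already at 8, so 57 draws are enough and 56 are not.

57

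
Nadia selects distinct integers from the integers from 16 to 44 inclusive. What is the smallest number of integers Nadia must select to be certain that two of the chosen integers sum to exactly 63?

17

Group the elements by complementary pair {x, 63−x}: {19,44}, {20,43}, {21,42}, …, giving 13 two-element pairs and 3 integers whose partner 63−x falls outside [16,44].
Pigeonhole: treating each of those 16 groups as a pigeonhole, one can pick one integer per group — 16 integers — with no two summing to 63.
The 17th integer lands in an occupied pair, forcing a sum of 63.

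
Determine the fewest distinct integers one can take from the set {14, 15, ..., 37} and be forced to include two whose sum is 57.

Two chosen integers sum to 57 exactly when both halves of some pair {x, 57−x} with 20 ≤ x ≤ 57−x ≤ 37 are chosen — 9 such pairs.
The remaining 6 elements (those with no distinct partner in range) can never complete a 57-sum, so the worst case takes all of them and one from each pair: 6 + 9 = 15.
By the pigeonhole principle, the 16th integer has to be the second member of some pair, so 15 + 1 = 16.

16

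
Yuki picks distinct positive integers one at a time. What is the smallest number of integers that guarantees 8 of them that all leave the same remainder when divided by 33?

Pigeonhole: the 33 residue classes mod 33 are the pigeonholes.
With 231 integers one could put 7 in each residue class and have no class reach 8.
The 232nd integer pushes some class to 8, so 33·7 + 1 = 232.

232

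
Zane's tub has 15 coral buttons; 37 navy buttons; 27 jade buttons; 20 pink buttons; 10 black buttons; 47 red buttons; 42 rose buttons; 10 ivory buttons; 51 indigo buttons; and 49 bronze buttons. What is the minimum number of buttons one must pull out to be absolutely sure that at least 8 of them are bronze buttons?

In the worst case for collecting bronze buttons, every non-bronze button comes out first.
There are 15 + 37 + 27 + 20 + 10 + 47 + 42 + 10 + 51 = 259 non-bronze buttons altogether.
After those, each further button must be bronze, so 259 + 8 = 267 draws guarantee 8 bronze buttons.

267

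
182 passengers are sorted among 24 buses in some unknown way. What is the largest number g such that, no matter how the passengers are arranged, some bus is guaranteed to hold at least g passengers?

8

Pigeonhole: the 24 buses are the holes and the 182 passengers are the pigeons.
If every bus held at most 7 passengers, the total would be at most 24 × 7 = 168, which is less than 182.
So some bus holds at least ⌈182/24⌉ = 8 passengers.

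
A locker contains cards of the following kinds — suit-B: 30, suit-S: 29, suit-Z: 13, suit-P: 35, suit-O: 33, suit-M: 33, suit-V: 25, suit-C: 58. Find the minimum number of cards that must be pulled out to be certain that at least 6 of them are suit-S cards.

In the worst case for collecting suit-S cards, every non-suit-S card comes out first.
There are 30 + 13 + 35 + 33 + 33 + 25 + 58 = 227 non-suit-S cards altogether.
After those, each further card must be suit-S, so 227 + 6 = 233 draws guarantee 6 suit-S cards.

233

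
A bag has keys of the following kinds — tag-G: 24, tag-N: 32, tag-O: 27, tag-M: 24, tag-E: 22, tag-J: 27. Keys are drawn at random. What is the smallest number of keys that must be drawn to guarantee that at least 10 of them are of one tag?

55

An adversary could hand out at most 9 keys per tag: 9 + 9 + 9 + 9 + 9 + 9 = 54 keys and still no tag has 10.
By the pigeonhole principle, one more key lands in a tag already at 9, so 55 draws are enough and 54 are not.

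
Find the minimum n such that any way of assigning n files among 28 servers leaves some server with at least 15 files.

393

With 392 files one could put exactly 14 in each of the 28 servers, and no server would reach 15.
By the pigeonhole principle, one more file must land in a server that already has 14, giving it 15.
So 28 × 14 + 1 = 393 files are required.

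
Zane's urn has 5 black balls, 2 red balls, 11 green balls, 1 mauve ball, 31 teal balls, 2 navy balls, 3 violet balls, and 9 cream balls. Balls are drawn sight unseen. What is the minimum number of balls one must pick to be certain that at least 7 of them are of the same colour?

32

The 8 colours are the holes; the balls drawn are the pigeons.
To avoid 7 of any one colour, the worst case takes at most 6 of each colour, or every ball of a colour that has fewer than 6.
That gives 5 + 2 + 6 + 1 + 6 + 2 + 3 + 6 = 31 balls with no colour reaching 7.
The next ball forces some colour to 7, so 31 + 1 = 32.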